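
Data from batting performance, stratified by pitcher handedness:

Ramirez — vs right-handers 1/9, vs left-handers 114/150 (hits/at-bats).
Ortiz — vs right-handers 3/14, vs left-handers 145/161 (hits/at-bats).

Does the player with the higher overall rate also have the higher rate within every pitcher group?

Vs right-handers: Ramirez 1/9 = 11.1%, Ortiz 3/14 = 21.4% → Ortiz
Vs left-handers: Ramirez 114/150 = 76.0%, Ortiz 145/161 = 90.1% → Ortiz
Overall: Ramirez 115/159 = 72.3%, Ortiz 148/175 = 84.6% → Ortiz
Ortiz wins overall and in every pitcher group — no reversal.

Yes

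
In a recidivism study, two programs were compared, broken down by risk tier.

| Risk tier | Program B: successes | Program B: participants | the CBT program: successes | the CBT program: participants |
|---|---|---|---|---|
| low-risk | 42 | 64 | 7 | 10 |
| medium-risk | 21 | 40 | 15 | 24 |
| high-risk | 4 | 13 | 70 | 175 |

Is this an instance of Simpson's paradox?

Low-risk: Program B 42/64 = 65.6%, the CBT program 7/10 = 70.0% → the CBT program
Medium-risk: Program B 21/40 = 52.5%, the CBT program 15/24 = 62.5% → the CBT program
High-risk: Program B 4/13 = 30.8%, the CBT program 70/175 = 40.0% → the CBT program
Overall: Program B 67/117 = 57.3%, the CBT program 92/209 = 44.0% → Program B
The CBT program wins each risk group but Program B wins overall — the comparison reverses. The CBT program's participants skew toward high-risk, which has a lower base rate.

Yes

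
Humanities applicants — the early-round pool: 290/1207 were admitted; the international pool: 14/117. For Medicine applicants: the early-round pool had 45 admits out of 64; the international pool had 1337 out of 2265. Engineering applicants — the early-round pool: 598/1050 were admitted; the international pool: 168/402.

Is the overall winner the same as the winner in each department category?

Humanities: the early-round pool 290/1207 = 24.0%, the international pool 14/117 = 12.0% → the early-round pool
Medicine: the early-round pool 45/64 = 70.3%, the international pool 1337/2265 = 59.0% → the early-round pool
Engineering: the early-round pool 598/1050 = 57.0%, the international pool 168/402 = 41.8% → the early-round pool
Overall: the early-round pool 933/2321 = 40.2%, the international pool 1519/2784 = 54.6% → the international pool
The early-round pool wins each department group but the international pool wins overall — the comparison reverses. The early-round pool's applicants skew toward Humanities, which has a lower base rate.

No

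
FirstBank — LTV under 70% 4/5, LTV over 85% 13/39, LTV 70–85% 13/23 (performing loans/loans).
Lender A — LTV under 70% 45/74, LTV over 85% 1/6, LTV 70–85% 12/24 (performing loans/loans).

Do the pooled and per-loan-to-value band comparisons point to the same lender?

No

LTV under 70%: FirstBank 4/5 = 80.0%, Lender A 45/74 = 60.8% → FirstBank
LTV over 85%: FirstBank 13/39 = 33.3%, Lender A 1/6 = 16.7% → FirstBank
LTV 70–85%: FirstBank 13/23 = 56.5%, Lender A 12/24 = 50.0% → FirstBank
Overall: FirstBank 30/67 = 44.8%, Lender A 58/104 = 55.8% → Lender A
FirstBank wins each loan-to-value group but Lender A wins overall — the comparison reverses. FirstBank's loans skew toward LTV over 85%, which has a lower base rate.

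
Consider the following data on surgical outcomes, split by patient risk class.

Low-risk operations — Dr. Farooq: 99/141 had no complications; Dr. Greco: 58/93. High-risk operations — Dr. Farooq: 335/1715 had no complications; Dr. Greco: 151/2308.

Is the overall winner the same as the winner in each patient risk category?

Yes

Low-risk: Dr. Farooq 99/141 = 70.2%, Dr. Greco 58/93 = 62.4% → Dr. Farooq
High-risk: Dr. Farooq 335/1715 = 19.5%, Dr. Greco 151/2308 = 6.5% → Dr. Farooq
Overall: Dr. Farooq 434/1856 = 23.4%, Dr. Greco 209/2401 = 8.7% → Dr. Farooq
Dr. Farooq wins overall and in every patient risk group — no reversal.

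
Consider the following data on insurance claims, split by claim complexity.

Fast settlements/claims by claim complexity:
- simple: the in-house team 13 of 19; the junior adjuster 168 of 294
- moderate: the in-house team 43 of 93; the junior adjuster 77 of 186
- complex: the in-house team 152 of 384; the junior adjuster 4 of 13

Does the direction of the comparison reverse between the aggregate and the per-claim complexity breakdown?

Yes

Simple: the in-house team 13/19 = 68.4%, the junior adjuster 168/294 = 57.1% → the in-house team
Moderate: the in-house team 43/93 = 46.2%, the junior adjuster 77/186 = 41.4% → the in-house team
Complex: the in-house team 152/384 = 39.6%, the junior adjuster 4/13 = 30.8% → the in-house team
Overall: the in-house team 208/496 = 41.9%, the junior adjuster 249/493 = 50.5% → the junior adjuster
The in-house team wins each claim group but the junior adjuster wins overall — the comparison reverses. The in-house team's claims skew toward complex, which has a lower base rate.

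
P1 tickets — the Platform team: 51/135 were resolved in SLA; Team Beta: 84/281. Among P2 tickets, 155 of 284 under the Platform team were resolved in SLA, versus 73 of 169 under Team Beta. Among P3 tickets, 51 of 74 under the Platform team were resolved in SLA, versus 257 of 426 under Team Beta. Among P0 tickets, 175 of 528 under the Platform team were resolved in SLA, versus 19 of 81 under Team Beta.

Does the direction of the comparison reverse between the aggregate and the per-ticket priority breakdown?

P1: the Platform team 51/135 = 37.8%, Team Beta 84/281 = 29.9% → the Platform team
P2: the Platform team 155/284 = 54.6%, Team Beta 73/169 = 43.2% → the Platform team
P3: the Platform team 51/74 = 68.9%, Team Beta 257/426 = 60.3% → the Platform team
P0: the Platform team 175/528 = 33.1%, Team Beta 19/81 = 23.5% → the Platform team
Overall: the Platform team 432/1021 = 42.3%, Team Beta 433/957 = 45.2% → Team Beta
The Platform team wins each ticket group but Team Beta wins overall — the comparison reverses. The Platform team's tickets skew toward P0, which has a lower base rate.

Yes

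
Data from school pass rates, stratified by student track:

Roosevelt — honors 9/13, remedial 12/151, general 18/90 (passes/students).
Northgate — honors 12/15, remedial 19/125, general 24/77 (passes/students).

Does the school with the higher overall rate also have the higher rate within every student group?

Honors: Roosevelt 9/13 = 69.2%, Northgate 12/15 = 80.0% → Northgate
Remedial: Roosevelt 12/151 = 7.9%, Northgate 19/125 = 15.2% → Northgate
General: Roosevelt 18/90 = 20.0%, Northgate 24/77 = 31.2% → Northgate
Overall: Roosevelt 39/254 = 15.4%, Northgate 55/217 = 25.3% → Northgate
Northgate wins overall and in every student group — no reversal.

Yes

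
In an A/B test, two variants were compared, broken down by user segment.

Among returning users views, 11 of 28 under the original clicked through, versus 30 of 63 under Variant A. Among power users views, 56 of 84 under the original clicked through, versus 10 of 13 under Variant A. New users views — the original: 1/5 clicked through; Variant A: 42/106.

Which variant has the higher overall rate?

Returning users: the original 11/28 = 39.3%, Variant A 30/63 = 47.6% → Variant A
Power users: the original 56/84 = 66.7%, Variant A 10/13 = 76.9% → Variant A
New users: the original 1/5 = 20.0%, Variant A 42/106 = 39.6% → Variant A
Overall: the original 68/117 = 58.1%, Variant A 82/182 = 45.1% → the original
(Variant A wins every user group but the original wins overall — Variant A's views skew toward the low-rate new users group.)

the original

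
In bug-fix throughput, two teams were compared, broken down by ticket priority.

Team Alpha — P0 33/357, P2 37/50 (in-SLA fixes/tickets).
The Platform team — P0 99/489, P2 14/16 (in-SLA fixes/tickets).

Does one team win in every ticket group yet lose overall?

No

P0: Team Alpha 33/357 = 9.2%, the Platform team 99/489 = 20.2% → the Platform team
P2: Team Alpha 37/50 = 74.0%, the Platform team 14/16 = 87.5% → the Platform team
Overall: Team Alpha 70/407 = 17.2%, the Platform team 113/505 = 22.4% → the Platform team
The Platform team wins overall and in every ticket group — no reversal.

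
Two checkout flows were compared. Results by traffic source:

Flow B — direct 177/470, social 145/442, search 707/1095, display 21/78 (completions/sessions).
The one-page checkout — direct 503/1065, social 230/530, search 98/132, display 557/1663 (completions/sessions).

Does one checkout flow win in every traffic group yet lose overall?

Direct: Flow B 177/470 = 37.7%, the one-page checkout 503/1065 = 47.2% → the one-page checkout
Social: Flow B 145/442 = 32.8%, the one-page checkout 230/530 = 43.4% → the one-page checkout
Search: Flow B 707/1095 = 64.6%, the one-page checkout 98/132 = 74.2% → the one-page checkout
Display: Flow B 21/78 = 26.9%, the one-page checkout 557/1663 = 33.5% → the one-page checkout
Overall: Flow B 1050/2085 = 50.4%, the one-page checkout 1388/3390 = 40.9% → Flow B
The one-page checkout wins each traffic group but Flow B wins overall — the comparison reverses. The one-page checkout's sessions skew toward display, which has a lower base rate.

Yes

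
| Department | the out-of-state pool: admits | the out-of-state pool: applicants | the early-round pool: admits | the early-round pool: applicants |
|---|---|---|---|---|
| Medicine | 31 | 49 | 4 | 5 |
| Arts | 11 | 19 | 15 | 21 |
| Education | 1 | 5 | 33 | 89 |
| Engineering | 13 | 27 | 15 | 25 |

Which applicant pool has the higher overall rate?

Medicine: the out-of-state pool 31/49 = 63.3%, the early-round pool 4/5 = 80.0% → the early-round pool
Arts: the out-of-state pool 11/19 = 57.9%, the early-round pool 15/21 = 71.4% → the early-round pool
Education: the out-of-state pool 1/5 = 20.0%, the early-round pool 33/89 = 37.1% → the early-round pool
Engineering: the out-of-state pool 13/27 = 48.1%, the early-round pool 15/25 = 60.0% → the early-round pool
Overall: the out-of-state pool 56/100 = 56.0%, the early-round pool 67/140 = 47.9% → the out-of-state pool
(The early-round pool wins every department group but the out-of-state pool wins overall — the early-round pool's applicants skew toward the low-rate Education group.)

the out-of-state pool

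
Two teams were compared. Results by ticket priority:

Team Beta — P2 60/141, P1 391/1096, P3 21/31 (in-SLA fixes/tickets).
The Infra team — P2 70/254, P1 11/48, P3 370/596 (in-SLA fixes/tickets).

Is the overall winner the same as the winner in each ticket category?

P2: Team Beta 60/141 = 42.6%, the Infra team 70/254 = 27.6% → Team Beta
P1: Team Beta 391/1096 = 35.7%, the Infra team 11/48 = 22.9% → Team Beta
P3: Team Beta 21/31 = 67.7%, the Infra team 370/596 = 62.1% → Team Beta
Overall: Team Beta 472/1268 = 37.2%, the Infra team 451/898 = 50.2% → the Infra team
Team Beta wins each ticket group but the Infra team wins overall — the comparison reverses. Team Beta's tickets skew toward P1, which has a lower base rate.

No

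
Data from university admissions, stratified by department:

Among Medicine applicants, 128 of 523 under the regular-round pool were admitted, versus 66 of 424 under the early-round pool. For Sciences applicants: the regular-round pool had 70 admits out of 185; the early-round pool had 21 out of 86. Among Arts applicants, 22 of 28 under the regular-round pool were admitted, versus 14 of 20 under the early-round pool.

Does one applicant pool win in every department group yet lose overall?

No

Medicine: the regular-round pool 128/523 = 24.5%, the early-round pool 66/424 = 15.6% → the regular-round pool
Sciences: the regular-round pool 70/185 = 37.8%, the early-round pool 21/86 = 24.4% → the regular-round pool
Arts: the regular-round pool 22/28 = 78.6%, the early-round pool 14/20 = 70.0% → the regular-round pool
Overall: the regular-round pool 220/736 = 29.9%, the early-round pool 101/530 = 19.1% → the regular-round pool
The regular-round pool wins overall and in every department group — no reversal.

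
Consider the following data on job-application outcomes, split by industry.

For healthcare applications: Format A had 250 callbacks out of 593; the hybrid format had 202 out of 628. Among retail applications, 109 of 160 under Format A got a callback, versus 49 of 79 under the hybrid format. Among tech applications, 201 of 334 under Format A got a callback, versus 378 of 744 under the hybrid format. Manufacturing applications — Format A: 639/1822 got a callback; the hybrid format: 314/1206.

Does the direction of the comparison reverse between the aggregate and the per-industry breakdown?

Healthcare: Format A 250/593 = 42.2%, the hybrid format 202/628 = 32.2% → Format A
Retail: Format A 109/160 = 68.1%, the hybrid format 49/79 = 62.0% → Format A
Tech: Format A 201/334 = 60.2%, the hybrid format 378/744 = 50.8% → Format A
Manufacturing: Format A 639/1822 = 35.1%, the hybrid format 314/1206 = 26.0% → Format A
Overall: Format A 1199/2909 = 41.2%, the hybrid format 943/2657 = 35.5% → Format A
Format A wins overall and in every industry group — no reversal.

No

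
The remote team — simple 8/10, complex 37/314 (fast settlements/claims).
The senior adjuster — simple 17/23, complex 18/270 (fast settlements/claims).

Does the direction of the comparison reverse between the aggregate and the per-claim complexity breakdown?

Simple: the remote team 8/10 = 80.0%, the senior adjuster 17/23 = 73.9% → the remote team
Complex: the remote team 37/314 = 11.8%, the senior adjuster 18/270 = 6.7% → the remote team
Overall: the remote team 45/324 = 13.9%, the senior adjuster 35/293 = 11.9% → the remote team
The remote team wins overall and in every claim group — no reversal.

No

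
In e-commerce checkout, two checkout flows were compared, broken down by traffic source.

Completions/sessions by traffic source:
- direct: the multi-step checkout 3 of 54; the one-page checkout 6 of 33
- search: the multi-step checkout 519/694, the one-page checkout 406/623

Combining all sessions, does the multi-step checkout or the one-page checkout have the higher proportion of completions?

the multi-step checkout

Direct: the multi-step checkout 3/54 = 5.6%, the one-page checkout 6/33 = 18.2% → the one-page checkout
Search: the multi-step checkout 519/694 = 74.8%, the one-page checkout 406/623 = 65.2% → the multi-step checkout
Overall: the multi-step checkout 522/748 = 69.8%, the one-page checkout 412/656 = 62.8% → the multi-step checkout
(Neither sweeps every traffic group, but the multi-step checkout has the higher pooled rate.)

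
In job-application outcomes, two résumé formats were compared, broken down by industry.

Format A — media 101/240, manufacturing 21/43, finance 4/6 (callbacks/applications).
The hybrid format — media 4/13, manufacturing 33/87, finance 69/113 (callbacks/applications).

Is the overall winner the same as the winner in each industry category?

Media: Format A 101/240 = 42.1%, the hybrid format 4/13 = 30.8% → Format A
Manufacturing: Format A 21/43 = 48.8%, the hybrid format 33/87 = 37.9% → Format A
Finance: Format A 4/6 = 66.7%, the hybrid format 69/113 = 61.1% → Format A
Overall: Format A 126/289 = 43.6%, the hybrid format 106/213 = 49.8% → the hybrid format
Format A wins each industry group but the hybrid format wins overall — the comparison reverses. Format A's applications skew toward media, which has a lower base rate.

No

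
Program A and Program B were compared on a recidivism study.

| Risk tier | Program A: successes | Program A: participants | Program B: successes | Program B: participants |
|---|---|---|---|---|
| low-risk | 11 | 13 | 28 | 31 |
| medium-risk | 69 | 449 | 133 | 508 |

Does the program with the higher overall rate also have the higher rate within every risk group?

Low-risk: Program A 11/13 = 84.6%, Program B 28/31 = 90.3% → Program B
Medium-risk: Program A 69/449 = 15.4%, Program B 133/508 = 26.2% → Program B
Overall: Program A 80/462 = 17.3%, Program B 161/539 = 29.9% → Program B
Program B wins overall and in every risk group — no reversal.

Yes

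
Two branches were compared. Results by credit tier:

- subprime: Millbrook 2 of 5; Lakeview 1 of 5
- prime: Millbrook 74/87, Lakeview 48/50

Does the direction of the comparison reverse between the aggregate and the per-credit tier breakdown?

No

Subprime: Millbrook 2/5 = 40.0%, Lakeview 1/5 = 20.0% → Millbrook
Prime: Millbrook 74/87 = 85.1%, Lakeview 48/50 = 96.0% → Lakeview
Overall: Millbrook 76/92 = 82.6%, Lakeview 49/55 = 89.1% → Lakeview
Neither sweeps: Millbrook wins 1 of 2 groups, Lakeview wins 1. Lakeview wins overall but not every group — no Simpson reversal.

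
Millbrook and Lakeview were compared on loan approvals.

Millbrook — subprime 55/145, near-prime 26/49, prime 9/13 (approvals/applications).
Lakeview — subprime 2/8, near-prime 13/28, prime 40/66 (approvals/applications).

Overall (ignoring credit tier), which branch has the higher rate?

Lakeview

Subprime: Millbrook 55/145 = 37.9%, Lakeview 2/8 = 25.0% → Millbrook
Near-prime: Millbrook 26/49 = 53.1%, Lakeview 13/28 = 46.4% → Millbrook
Prime: Millbrook 9/13 = 69.2%, Lakeview 40/66 = 60.6% → Millbrook
Overall: Millbrook 90/207 = 43.5%, Lakeview 55/102 = 53.9% → Lakeview
(Millbrook wins every credit group but Lakeview wins overall — Millbrook's applications skew toward the low-rate subprime group.)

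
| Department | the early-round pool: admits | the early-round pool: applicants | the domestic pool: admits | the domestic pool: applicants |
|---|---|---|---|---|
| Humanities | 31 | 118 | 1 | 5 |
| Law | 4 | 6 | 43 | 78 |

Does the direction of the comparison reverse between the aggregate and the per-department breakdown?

Yes

Humanities: the early-round pool 31/118 = 26.3%, the domestic pool 1/5 = 20.0% → the early-round pool
Law: the early-round pool 4/6 = 66.7%, the domestic pool 43/78 = 55.1% → the early-round pool
Overall: the early-round pool 35/124 = 28.2%, the domestic pool 44/83 = 53.0% → the domestic pool
The early-round pool wins each department group but the domestic pool wins overall — the comparison reverses. The early-round pool's applicants skew toward Humanities, which has a lower base rate.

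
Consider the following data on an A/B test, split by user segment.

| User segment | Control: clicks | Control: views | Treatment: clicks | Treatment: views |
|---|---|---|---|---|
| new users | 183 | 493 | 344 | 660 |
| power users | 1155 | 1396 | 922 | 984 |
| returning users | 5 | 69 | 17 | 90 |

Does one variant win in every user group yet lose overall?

New users: Control 183/493 = 37.1%, Treatment 344/660 = 52.1% → Treatment
Power users: Control 1155/1396 = 82.7%, Treatment 922/984 = 93.7% → Treatment
Returning users: Control 5/69 = 7.2%, Treatment 17/90 = 18.9% → Treatment
Overall: Control 1343/1958 = 68.6%, Treatment 1283/1734 = 74.0% → Treatment
Treatment wins overall and in every user group — no reversal.

No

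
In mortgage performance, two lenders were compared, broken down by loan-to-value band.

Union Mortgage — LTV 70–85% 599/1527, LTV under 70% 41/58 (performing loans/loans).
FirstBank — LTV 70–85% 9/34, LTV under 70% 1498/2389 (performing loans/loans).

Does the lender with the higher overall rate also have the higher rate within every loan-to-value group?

LTV 70–85%: Union Mortgage 599/1527 = 39.2%, FirstBank 9/34 = 26.5% → Union Mortgage
LTV under 70%: Union Mortgage 41/58 = 70.7%, FirstBank 1498/2389 = 62.7% → Union Mortgage
Overall: Union Mortgage 640/1585 = 40.4%, FirstBank 1507/2423 = 62.2% → FirstBank
Union Mortgage wins each loan-to-value group but FirstBank wins overall — the comparison reverses. Union Mortgage's loans skew toward LTV 70–85%, which has a lower base rate.

No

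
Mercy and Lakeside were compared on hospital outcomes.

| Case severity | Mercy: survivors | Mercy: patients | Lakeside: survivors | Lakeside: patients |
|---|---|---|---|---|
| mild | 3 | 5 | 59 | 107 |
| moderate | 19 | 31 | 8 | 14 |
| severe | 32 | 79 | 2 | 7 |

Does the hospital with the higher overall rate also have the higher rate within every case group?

Mild: Mercy 3/5 = 60.0%, Lakeside 59/107 = 55.1% → Mercy
Moderate: Mercy 19/31 = 61.3%, Lakeside 8/14 = 57.1% → Mercy
Severe: Mercy 32/79 = 40.5%, Lakeside 2/7 = 28.6% → Mercy
Overall: Mercy 54/115 = 47.0%, Lakeside 69/128 = 53.9% → Lakeside
Mercy wins each case group but Lakeside wins overall — the comparison reverses. Mercy's patients skew toward severe, which has a lower base rate.

No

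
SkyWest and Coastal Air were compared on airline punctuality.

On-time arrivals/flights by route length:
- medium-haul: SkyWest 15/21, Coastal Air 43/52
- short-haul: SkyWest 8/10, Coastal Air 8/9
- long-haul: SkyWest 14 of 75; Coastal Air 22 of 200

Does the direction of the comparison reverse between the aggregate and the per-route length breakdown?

Medium-haul: SkyWest 15/21 = 71.4%, Coastal Air 43/52 = 82.7% → Coastal Air
Short-haul: SkyWest 8/10 = 80.0%, Coastal Air 8/9 = 88.9% → Coastal Air
Long-haul: SkyWest 14/75 = 18.7%, Coastal Air 22/200 = 11.0% → SkyWest
Overall: SkyWest 37/106 = 34.9%, Coastal Air 73/261 = 28.0% → SkyWest
Neither sweeps: SkyWest wins 1 of 3 groups, Coastal Air wins 2. SkyWest wins overall but not every group — no Simpson reversal.

No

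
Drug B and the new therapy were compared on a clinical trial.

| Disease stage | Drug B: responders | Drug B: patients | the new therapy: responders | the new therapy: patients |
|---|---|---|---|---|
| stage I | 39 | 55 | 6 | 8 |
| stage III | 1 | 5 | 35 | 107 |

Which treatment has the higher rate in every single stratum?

the new therapy

Stage I: Drug B 39/55 = 70.9%, the new therapy 6/8 = 75.0% → the new therapy
Stage III: Drug B 1/5 = 20.0%, the new therapy 35/107 = 32.7% → the new therapy
The new therapy has the higher rate in both groups.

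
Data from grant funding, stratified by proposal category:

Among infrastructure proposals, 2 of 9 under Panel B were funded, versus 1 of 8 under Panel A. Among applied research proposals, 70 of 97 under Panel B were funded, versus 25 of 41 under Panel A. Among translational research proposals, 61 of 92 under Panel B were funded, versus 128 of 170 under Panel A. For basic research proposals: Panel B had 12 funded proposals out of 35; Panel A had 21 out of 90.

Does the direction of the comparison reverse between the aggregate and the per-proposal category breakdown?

No

Infrastructure: Panel B 2/9 = 22.2%, Panel A 1/8 = 12.5% → Panel B
Applied research: Panel B 70/97 = 72.2%, Panel A 25/41 = 61.0% → Panel B
Translational research: Panel B 61/92 = 66.3%, Panel A 128/170 = 75.3% → Panel A
Basic research: Panel B 12/35 = 34.3%, Panel A 21/90 = 23.3% → Panel B
Overall: Panel B 145/233 = 62.2%, Panel A 175/309 = 56.6% → Panel B
Neither sweeps: Panel B wins 3 of 4 groups, Panel A wins 1. Panel B wins overall but not every group — no Simpson reversal.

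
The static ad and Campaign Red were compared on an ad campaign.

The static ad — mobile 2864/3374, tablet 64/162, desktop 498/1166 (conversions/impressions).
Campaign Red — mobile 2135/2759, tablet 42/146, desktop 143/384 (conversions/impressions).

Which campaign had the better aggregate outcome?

the static ad

Mobile: the static ad 2864/3374 = 84.9%, Campaign Red 2135/2759 = 77.4% → the static ad
Tablet: the static ad 64/162 = 39.5%, Campaign Red 42/146 = 28.8% → the static ad
Desktop: the static ad 498/1166 = 42.7%, Campaign Red 143/384 = 37.2% → the static ad
Overall: the static ad 3426/4702 = 72.9%, Campaign Red 2320/3289 = 70.5% → the static ad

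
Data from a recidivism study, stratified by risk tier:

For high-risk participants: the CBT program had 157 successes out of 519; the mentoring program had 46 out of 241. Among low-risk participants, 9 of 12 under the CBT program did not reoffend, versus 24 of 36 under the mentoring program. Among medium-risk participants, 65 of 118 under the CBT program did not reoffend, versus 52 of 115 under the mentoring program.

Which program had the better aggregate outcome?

High-risk: the CBT program 157/519 = 30.3%, the mentoring program 46/241 = 19.1% → the CBT program
Low-risk: the CBT program 9/12 = 75.0%, the mentoring program 24/36 = 66.7% → the CBT program
Medium-risk: the CBT program 65/118 = 55.1%, the mentoring program 52/115 = 45.2% → the CBT program
Overall: the CBT program 231/649 = 35.6%, the mentoring program 122/392 = 31.1% → the CBT program

the CBT program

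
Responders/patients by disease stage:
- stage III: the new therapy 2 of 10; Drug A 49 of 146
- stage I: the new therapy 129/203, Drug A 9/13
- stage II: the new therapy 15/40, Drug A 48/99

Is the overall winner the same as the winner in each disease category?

No

Stage III: the new therapy 2/10 = 20.0%, Drug A 49/146 = 33.6% → Drug A
Stage I: the new therapy 129/203 = 63.5%, Drug A 9/13 = 69.2% → Drug A
Stage II: the new therapy 15/40 = 37.5%, Drug A 48/99 = 48.5% → Drug A
Overall: the new therapy 146/253 = 57.7%, Drug A 106/258 = 41.1% → the new therapy
Drug A wins each disease group but the new therapy wins overall — the comparison reverses. Drug A's patients skew toward stage III, which has a lower base rate.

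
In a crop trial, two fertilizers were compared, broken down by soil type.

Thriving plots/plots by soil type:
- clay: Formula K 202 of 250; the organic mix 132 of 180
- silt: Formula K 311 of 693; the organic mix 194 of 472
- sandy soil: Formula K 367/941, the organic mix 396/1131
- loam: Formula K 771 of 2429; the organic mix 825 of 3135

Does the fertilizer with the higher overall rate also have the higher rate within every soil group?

Clay: Formula K 202/250 = 80.8%, the organic mix 132/180 = 73.3% → Formula K
Silt: Formula K 311/693 = 44.9%, the organic mix 194/472 = 41.1% → Formula K
Sandy soil: Formula K 367/941 = 39.0%, the organic mix 396/1131 = 35.0% → Formula K
Loam: Formula K 771/2429 = 31.7%, the organic mix 825/3135 = 26.3% → Formula K
Overall: Formula K 1651/4313 = 38.3%, the organic mix 1547/4918 = 31.5% → Formula K
Formula K wins overall and in every soil group — no reversal.

Yes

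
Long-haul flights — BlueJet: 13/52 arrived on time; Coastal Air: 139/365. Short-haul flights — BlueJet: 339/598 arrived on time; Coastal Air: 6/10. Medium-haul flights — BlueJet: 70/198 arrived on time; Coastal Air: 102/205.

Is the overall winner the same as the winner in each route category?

No

Long-haul: BlueJet 13/52 = 25.0%, Coastal Air 139/365 = 38.1% → Coastal Air
Short-haul: BlueJet 339/598 = 56.7%, Coastal Air 6/10 = 60.0% → Coastal Air
Medium-haul: BlueJet 70/198 = 35.4%, Coastal Air 102/205 = 49.8% → Coastal Air
Overall: BlueJet 422/848 = 49.8%, Coastal Air 247/580 = 42.6% → BlueJet
Coastal Air wins each route group but BlueJet wins overall — the comparison reverses. Coastal Air's flights skew toward long-haul, which has a lower base rate.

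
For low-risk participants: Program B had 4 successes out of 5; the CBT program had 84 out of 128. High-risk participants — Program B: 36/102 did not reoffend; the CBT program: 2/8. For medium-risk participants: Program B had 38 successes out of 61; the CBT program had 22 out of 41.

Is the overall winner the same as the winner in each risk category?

Low-risk: Program B 4/5 = 80.0%, the CBT program 84/128 = 65.6% → Program B
High-risk: Program B 36/102 = 35.3%, the CBT program 2/8 = 25.0% → Program B
Medium-risk: Program B 38/61 = 62.3%, the CBT program 22/41 = 53.7% → Program B
Overall: Program B 78/168 = 46.4%, the CBT program 108/177 = 61.0% → the CBT program
Program B wins each risk group but the CBT program wins overall — the comparison reverses. Program B's participants skew toward high-risk, which has a lower base rate.

No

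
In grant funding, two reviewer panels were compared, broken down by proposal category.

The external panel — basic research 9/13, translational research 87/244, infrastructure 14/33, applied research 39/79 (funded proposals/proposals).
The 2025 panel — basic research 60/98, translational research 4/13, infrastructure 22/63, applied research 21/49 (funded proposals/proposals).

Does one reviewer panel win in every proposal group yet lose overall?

Yes

Basic research: the external panel 9/13 = 69.2%, the 2025 panel 60/98 = 61.2% → the external panel
Translational research: the external panel 87/244 = 35.7%, the 2025 panel 4/13 = 30.8% → the external panel
Infrastructure: the external panel 14/33 = 42.4%, the 2025 panel 22/63 = 34.9% → the external panel
Applied research: the external panel 39/79 = 49.4%, the 2025 panel 21/49 = 42.9% → the external panel
Overall: the external panel 149/369 = 40.4%, the 2025 panel 107/223 = 48.0% → the 2025 panel
The external panel wins each proposal group but the 2025 panel wins overall — the comparison reverses. The external panel's proposals skew toward translational research, which has a lower base rate.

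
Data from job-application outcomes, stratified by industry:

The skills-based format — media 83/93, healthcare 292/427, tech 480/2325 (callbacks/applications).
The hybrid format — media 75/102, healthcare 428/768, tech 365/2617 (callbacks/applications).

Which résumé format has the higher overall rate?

Media: the skills-based format 83/93 = 89.2%, the hybrid format 75/102 = 73.5% → the skills-based format
Healthcare: the skills-based format 292/427 = 68.4%, the hybrid format 428/768 = 55.7% → the skills-based format
Tech: the skills-based format 480/2325 = 20.6%, the hybrid format 365/2617 = 13.9% → the skills-based format
Overall: the skills-based format 855/2845 = 30.1%, the hybrid format 868/3487 = 24.9% → the skills-based format

the skills-based format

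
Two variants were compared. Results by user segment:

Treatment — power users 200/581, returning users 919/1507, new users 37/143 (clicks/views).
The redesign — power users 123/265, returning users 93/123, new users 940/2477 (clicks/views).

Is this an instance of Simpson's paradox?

Power users: Treatment 200/581 = 34.4%, the redesign 123/265 = 46.4% → the redesign
Returning users: Treatment 919/1507 = 61.0%, the redesign 93/123 = 75.6% → the redesign
New users: Treatment 37/143 = 25.9%, the redesign 940/2477 = 37.9% → the redesign
Overall: Treatment 1156/2231 = 51.8%, the redesign 1156/2865 = 40.3% → Treatment
The redesign wins each user group but Treatment wins overall — the comparison reverses. The redesign's views skew toward new users, which has a lower base rate.

Yes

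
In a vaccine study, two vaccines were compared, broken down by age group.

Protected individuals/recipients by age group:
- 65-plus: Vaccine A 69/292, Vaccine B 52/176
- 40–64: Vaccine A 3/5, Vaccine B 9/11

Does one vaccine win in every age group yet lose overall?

65-plus: Vaccine A 69/292 = 23.6%, Vaccine B 52/176 = 29.5% → Vaccine B
40–64: Vaccine A 3/5 = 60.0%, Vaccine B 9/11 = 81.8% → Vaccine B
Overall: Vaccine A 72/297 = 24.2%, Vaccine B 61/187 = 32.6% → Vaccine B
Vaccine B wins overall and in every age group — no reversal.

No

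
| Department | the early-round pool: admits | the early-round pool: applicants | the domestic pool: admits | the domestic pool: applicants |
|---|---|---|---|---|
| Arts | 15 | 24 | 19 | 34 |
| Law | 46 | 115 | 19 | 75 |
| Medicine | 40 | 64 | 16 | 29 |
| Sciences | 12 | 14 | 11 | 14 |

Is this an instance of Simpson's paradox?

Arts: the early-round pool 15/24 = 62.5%, the domestic pool 19/34 = 55.9% → the early-round pool
Law: the early-round pool 46/115 = 40.0%, the domestic pool 19/75 = 25.3% → the early-round pool
Medicine: the early-round pool 40/64 = 62.5%, the domestic pool 16/29 = 55.2% → the early-round pool
Sciences: the early-round pool 12/14 = 85.7%, the domestic pool 11/14 = 78.6% → the early-round pool
Overall: the early-round pool 113/217 = 52.1%, the domestic pool 65/152 = 42.8% → the early-round pool
The early-round pool wins overall and in every department group — no reversal.

No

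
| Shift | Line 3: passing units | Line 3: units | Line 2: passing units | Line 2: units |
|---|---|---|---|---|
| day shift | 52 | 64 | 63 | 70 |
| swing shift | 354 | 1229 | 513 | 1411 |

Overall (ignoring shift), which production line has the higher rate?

Line 2

Day shift: Line 3 52/64 = 81.2%, Line 2 63/70 = 90.0% → Line 2
Swing shift: Line 3 354/1229 = 28.8%, Line 2 513/1411 = 36.4% → Line 2
Overall: Line 3 406/1293 = 31.4%, Line 2 576/1481 = 38.9% → Line 2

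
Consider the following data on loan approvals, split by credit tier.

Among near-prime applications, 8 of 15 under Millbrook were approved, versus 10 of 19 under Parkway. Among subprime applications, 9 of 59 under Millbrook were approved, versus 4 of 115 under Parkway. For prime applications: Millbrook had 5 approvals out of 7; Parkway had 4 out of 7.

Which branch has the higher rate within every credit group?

Millbrook

Near-prime: Millbrook 8/15 = 53.3%, Parkway 10/19 = 52.6% → Millbrook
Subprime: Millbrook 9/59 = 15.3%, Parkway 4/115 = 3.5% → Millbrook
Prime: Millbrook 5/7 = 71.4%, Parkway 4/7 = 57.1% → Millbrook
Millbrook has the higher rate in all 3 groups.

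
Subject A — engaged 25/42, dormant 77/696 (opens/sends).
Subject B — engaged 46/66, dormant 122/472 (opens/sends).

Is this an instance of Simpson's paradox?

Engaged: Subject A 25/42 = 59.5%, Subject B 46/66 = 69.7% → Subject B
Dormant: Subject A 77/696 = 11.1%, Subject B 122/472 = 25.8% → Subject B
Overall: Subject A 102/738 = 13.8%, Subject B 168/538 = 31.2% → Subject B
Subject B wins overall and in every recipient group — no reversal.

No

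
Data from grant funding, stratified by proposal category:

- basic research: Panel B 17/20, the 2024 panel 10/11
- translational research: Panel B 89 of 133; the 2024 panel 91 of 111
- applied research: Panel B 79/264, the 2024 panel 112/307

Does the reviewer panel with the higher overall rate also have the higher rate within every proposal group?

Basic research: Panel B 17/20 = 85.0%, the 2024 panel 10/11 = 90.9% → the 2024 panel
Translational research: Panel B 89/133 = 66.9%, the 2024 panel 91/111 = 82.0% → the 2024 panel
Applied research: Panel B 79/264 = 29.9%, the 2024 panel 112/307 = 36.5% → the 2024 panel
Overall: Panel B 185/417 = 44.4%, the 2024 panel 213/429 = 49.7% → the 2024 panel
The 2024 panel wins overall and in every proposal group — no reversal.

Yes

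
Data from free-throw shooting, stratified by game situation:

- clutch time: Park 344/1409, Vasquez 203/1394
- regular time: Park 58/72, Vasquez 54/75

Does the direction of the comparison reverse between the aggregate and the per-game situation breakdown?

No

Clutch time: Park 344/1409 = 24.4%, Vasquez 203/1394 = 14.6% → Park
Regular time: Park 58/72 = 80.6%, Vasquez 54/75 = 72.0% → Park
Overall: Park 402/1481 = 27.1%, Vasquez 257/1469 = 17.5% → Park
Park wins overall and in every game group — no reversal.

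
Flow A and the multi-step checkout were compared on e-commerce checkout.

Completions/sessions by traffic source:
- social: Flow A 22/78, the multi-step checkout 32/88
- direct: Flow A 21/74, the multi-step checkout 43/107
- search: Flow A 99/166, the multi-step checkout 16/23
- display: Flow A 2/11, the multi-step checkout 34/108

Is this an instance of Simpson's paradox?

Social: Flow A 22/78 = 28.2%, the multi-step checkout 32/88 = 36.4% → the multi-step checkout
Direct: Flow A 21/74 = 28.4%, the multi-step checkout 43/107 = 40.2% → the multi-step checkout
Search: Flow A 99/166 = 59.6%, the multi-step checkout 16/23 = 69.6% → the multi-step checkout
Display: Flow A 2/11 = 18.2%, the multi-step checkout 34/108 = 31.5% → the multi-step checkout
Overall: Flow A 144/329 = 43.8%, the multi-step checkout 125/326 = 38.3% → Flow A
The multi-step checkout wins each traffic group but Flow A wins overall — the comparison reverses. The multi-step checkout's sessions skew toward display, which has a lower base rate.

Yes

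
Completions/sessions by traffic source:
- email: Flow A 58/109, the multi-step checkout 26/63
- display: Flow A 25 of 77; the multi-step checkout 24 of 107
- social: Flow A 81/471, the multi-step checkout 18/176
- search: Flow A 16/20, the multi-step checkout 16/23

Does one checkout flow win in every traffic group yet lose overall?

Email: Flow A 58/109 = 53.2%, the multi-step checkout 26/63 = 41.3% → Flow A
Display: Flow A 25/77 = 32.5%, the multi-step checkout 24/107 = 22.4% → Flow A
Social: Flow A 81/471 = 17.2%, the multi-step checkout 18/176 = 10.2% → Flow A
Search: Flow A 16/20 = 80.0%, the multi-step checkout 16/23 = 69.6% → Flow A
Overall: Flow A 180/677 = 26.6%, the multi-step checkout 84/369 = 22.8% → Flow A
Flow A wins overall and in every traffic group — no reversal.

No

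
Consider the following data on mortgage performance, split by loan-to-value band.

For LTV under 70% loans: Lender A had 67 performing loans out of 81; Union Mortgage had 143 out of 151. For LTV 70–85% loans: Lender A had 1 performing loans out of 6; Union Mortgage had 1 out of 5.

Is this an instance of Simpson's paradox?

LTV under 70%: Lender A 67/81 = 82.7%, Union Mortgage 143/151 = 94.7% → Union Mortgage
LTV 70–85%: Lender A 1/6 = 16.7%, Union Mortgage 1/5 = 20.0% → Union Mortgage
Overall: Lender A 68/87 = 78.2%, Union Mortgage 144/156 = 92.3% → Union Mortgage
Union Mortgage wins overall and in every loan-to-value group — no reversal.

No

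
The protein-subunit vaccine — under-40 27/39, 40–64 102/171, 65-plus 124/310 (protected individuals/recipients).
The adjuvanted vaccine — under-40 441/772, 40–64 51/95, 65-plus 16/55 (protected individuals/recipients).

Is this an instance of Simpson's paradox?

Yes

Under-40: the protein-subunit vaccine 27/39 = 69.2%, the adjuvanted vaccine 441/772 = 57.1% → the protein-subunit vaccine
40–64: the protein-subunit vaccine 102/171 = 59.6%, the adjuvanted vaccine 51/95 = 53.7% → the protein-subunit vaccine
65-plus: the protein-subunit vaccine 124/310 = 40.0%, the adjuvanted vaccine 16/55 = 29.1% → the protein-subunit vaccine
Overall: the protein-subunit vaccine 253/520 = 48.7%, the adjuvanted vaccine 508/922 = 55.1% → the adjuvanted vaccine
The protein-subunit vaccine wins each age group but the adjuvanted vaccine wins overall — the comparison reverses. The protein-subunit vaccine's recipients skew toward 65-plus, which has a lower base rate.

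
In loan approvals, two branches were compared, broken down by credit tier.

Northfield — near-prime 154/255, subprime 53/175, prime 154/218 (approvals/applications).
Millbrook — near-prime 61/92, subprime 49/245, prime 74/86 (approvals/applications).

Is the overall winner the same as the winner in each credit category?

Near-prime: Northfield 154/255 = 60.4%, Millbrook 61/92 = 66.3% → Millbrook
Subprime: Northfield 53/175 = 30.3%, Millbrook 49/245 = 20.0% → Northfield
Prime: Northfield 154/218 = 70.6%, Millbrook 74/86 = 86.0% → Millbrook
Overall: Northfield 361/648 = 55.7%, Millbrook 184/423 = 43.5% → Northfield
Neither sweeps: Northfield wins 1 of 3 groups, Millbrook wins 2. Northfield wins overall but not every group — no Simpson reversal.

No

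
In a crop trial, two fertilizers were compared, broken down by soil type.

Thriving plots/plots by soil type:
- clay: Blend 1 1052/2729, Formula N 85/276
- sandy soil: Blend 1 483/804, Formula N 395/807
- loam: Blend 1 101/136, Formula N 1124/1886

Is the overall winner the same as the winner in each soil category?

Clay: Blend 1 1052/2729 = 38.5%, Formula N 85/276 = 30.8% → Blend 1
Sandy soil: Blend 1 483/804 = 60.1%, Formula N 395/807 = 48.9% → Blend 1
Loam: Blend 1 101/136 = 74.3%, Formula N 1124/1886 = 59.6% → Blend 1
Overall: Blend 1 1636/3669 = 44.6%, Formula N 1604/2969 = 54.0% → Formula N
Blend 1 wins each soil group but Formula N wins overall — the comparison reverses. Blend 1's plots skew toward clay, which has a lower base rate.

No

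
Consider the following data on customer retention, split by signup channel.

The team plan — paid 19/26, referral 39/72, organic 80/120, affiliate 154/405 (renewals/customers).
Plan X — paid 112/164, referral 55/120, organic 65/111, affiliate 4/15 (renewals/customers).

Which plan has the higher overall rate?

Plan X

Paid: the team plan 19/26 = 73.1%, Plan X 112/164 = 68.3% → the team plan
Referral: the team plan 39/72 = 54.2%, Plan X 55/120 = 45.8% → the team plan
Organic: the team plan 80/120 = 66.7%, Plan X 65/111 = 58.6% → the team plan
Affiliate: the team plan 154/405 = 38.0%, Plan X 4/15 = 26.7% → the team plan
Overall: the team plan 292/623 = 46.9%, Plan X 236/410 = 57.6% → Plan X
(The team plan wins every signup group but Plan X wins overall — the team plan's customers skew toward the low-rate affiliate group.)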